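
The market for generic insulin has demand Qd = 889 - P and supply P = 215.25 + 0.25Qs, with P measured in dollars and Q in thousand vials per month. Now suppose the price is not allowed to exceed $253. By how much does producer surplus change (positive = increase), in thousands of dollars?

Rearranging supply gives Qs = 4P - 861. Without the control the market clears where 889 - P = 4P - 861, i.e. P* = 350 and Q* = 539.
Since 253 < 350, the ceiling is binding.
At P = 253: Qd = 889 - 253 = 636 and Qs = 4·253 - 861 = 151.
Producer surplus without the control is ½ · (350 - 215.25) · 539 = 36315.125.
With the ceiling, producers sell 151 units at 253, so PS = ½ · (253 - 215.25) · 151 = 2850.125.
Change in producer surplus = 2850.125 - 36315.125 = -33465.

-33465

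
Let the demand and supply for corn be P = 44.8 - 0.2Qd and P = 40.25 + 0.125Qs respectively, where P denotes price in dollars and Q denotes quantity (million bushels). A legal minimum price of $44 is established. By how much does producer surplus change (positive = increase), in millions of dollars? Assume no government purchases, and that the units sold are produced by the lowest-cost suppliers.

1.75

Rearranging demand gives Qd = 224 - 5P; rearranging supply gives Qs = 8P - 322. In a free market, 224 - 5P = 8P - 322 gives the equilibrium P* = 42, Q* = 14.
Because the floor (44) lies above the market-clearing price, it is binding.
At P = 44: Qd = 224 - 5·44 = 4 and Qs = 8·44 - 322 = 30.
Producer surplus without the control is ½ · (42 - 40.25) · 14 = 12.25.
With the floor, 4 units are sold at 44. The supply price at Q = 4 is 40.75, so PS = ½ · [(44 - 40.25) + (44 - 40.75)] · 4 = 14.
Change in producer surplus = 14 - 12.25 = 1.75.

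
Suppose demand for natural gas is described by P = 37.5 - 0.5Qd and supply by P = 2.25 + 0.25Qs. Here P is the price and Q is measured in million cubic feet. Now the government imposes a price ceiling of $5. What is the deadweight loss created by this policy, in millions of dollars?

486

Rearranging demand gives Qd = 75 - 2P; rearranging supply gives Qs = 4P - 9. Without the control the market clears where 75 - 2P = 4P - 9, i.e. P* = 14 and Q* = 47.
Because the ceiling (5) lies below the market-clearing price, it is binding.
At P = 5: Qd = 75 - 2·5 = 65 and Qs = 4·5 - 9 = 11.
Quantity traded falls to 11. At Q = 11 the demand price is (75 - 11)/2 = 32 and the supply price is (9 + 11)/4 = 5.
Deadweight loss = ½ · (32 - 5) · (47 - 11) = ½ · 27 · 36 = 486.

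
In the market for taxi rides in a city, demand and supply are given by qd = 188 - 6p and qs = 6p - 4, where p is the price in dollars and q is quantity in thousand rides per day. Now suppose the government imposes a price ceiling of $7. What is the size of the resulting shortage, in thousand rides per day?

108

Setting quantity demanded equal to quantity supplied, 188 - 6p = 6p - 4, gives p* = 16 and q* = 92.
The ceiling of 7 is below the equilibrium price 16, so it binds.
At p = 7: qd = 188 - 6·7 = 146 and qs = 6·7 - 4 = 38.
Shortage = qd - qs = 146 - 38 = 108.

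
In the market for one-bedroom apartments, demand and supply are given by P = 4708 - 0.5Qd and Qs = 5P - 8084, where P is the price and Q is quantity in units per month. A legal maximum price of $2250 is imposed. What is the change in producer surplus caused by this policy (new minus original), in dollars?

Rearranging demand gives Qd = 9416 - 2P. Equilibrium: 9416 - 2P = 5P - 8084, so 17500 = 7P and P* = 2500, Q* = 4416.
Since 2250 < 2500, the ceiling is binding.
At P = 2250: Qd = 9416 - 2·2250 = 4916 and Qs = 5·2250 - 8084 = 3166.
Producer surplus without the control is ½ · (2500 - 1616.8) · 4416 = 1950105.6.
With the ceiling, producers sell 3166 units at 2250, so PS = ½ · (2250 - 1616.8) · 3166 = 1002355.6.
Change in producer surplus = 1002355.6 - 1950105.6 = -947750.

-947750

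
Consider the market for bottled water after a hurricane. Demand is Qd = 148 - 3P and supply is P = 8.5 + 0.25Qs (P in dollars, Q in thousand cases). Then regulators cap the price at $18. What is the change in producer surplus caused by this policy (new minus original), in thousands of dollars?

-432

Rearranging supply gives Qs = 4P - 34. Without the control the market clears where 148 - 3P = 4P - 34, i.e. P* = 26 and Q* = 70.
Since 18 < 26, the ceiling is binding.
At P = 18: Qd = 148 - 3·18 = 94 and Qs = 4·18 - 34 = 38.
Producer surplus without the control is ½ · (26 - 8.5) · 70 = 612.5.
With the ceiling, producers sell 38 units at 18, so PS = ½ · (18 - 8.5) · 38 = 180.5.
Change in producer surplus = 180.5 - 612.5 = -432.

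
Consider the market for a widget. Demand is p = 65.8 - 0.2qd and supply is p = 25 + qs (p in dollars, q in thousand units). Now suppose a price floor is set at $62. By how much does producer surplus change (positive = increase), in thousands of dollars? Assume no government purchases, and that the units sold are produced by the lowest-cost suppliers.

Rearranging demand gives qd = 329 - 5p; rearranging supply gives qs = p - 25. Setting quantity demanded equal to quantity supplied, 329 - 5p = p - 25, gives p* = 59 and q* = 34.
Because the floor (62) lies above the market-clearing price, it is binding.
At p = 62: qd = 329 - 5·62 = 19 and qs = 62 - 25 = 37.
Producer surplus without the control is ½ · (59 - 25) · 34 = 578.
With the floor, 19 units are sold at 62. The supply price at q = 19 is 44, so PS = ½ · [(62 - 25) + (62 - 44)] · 19 = 522.5.
Change in producer surplus = 522.5 - 578 = -55.5.

-55.5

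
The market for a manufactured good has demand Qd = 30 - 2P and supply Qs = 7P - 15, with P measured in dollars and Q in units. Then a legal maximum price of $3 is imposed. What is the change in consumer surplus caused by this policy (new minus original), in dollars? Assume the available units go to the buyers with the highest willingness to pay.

-37

In a free market, 30 - 2P = 7P - 15 gives the equilibrium P* = 5, Q* = 20.
Because the ceiling (3) lies below the market-clearing price, it is binding.
At P = 3: Qd = 30 - 2·3 = 24 and Qs = 7·3 - 15 = 6.
Consumer surplus without the control is ½ · (15 - 5) · 20 = 100.
With the ceiling, 6 units are sold at 3 (assume they go to the highest-value buyers). The demand price at Q = 6 is 12, so CS = ½ · [(15 - 3) + (12 - 3)] · 6 = 63.
Change in consumer surplus = 63 - 100 = -37.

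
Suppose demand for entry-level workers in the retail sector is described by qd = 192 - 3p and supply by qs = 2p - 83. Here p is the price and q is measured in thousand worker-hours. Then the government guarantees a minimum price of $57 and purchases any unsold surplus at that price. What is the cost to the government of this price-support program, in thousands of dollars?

Equilibrium: 192 - 3p = 2p - 83, so 275 = 5p and p* = 55, q* = 27.
The floor of 57 is above the equilibrium price 55, so it binds.
At p = 57: qd = 192 - 3·57 = 21 and qs = 2·57 - 83 = 31.
Surplus = qs - qd = 10.
Government expenditure = surplus × support price = 10 × 57 = 570.

570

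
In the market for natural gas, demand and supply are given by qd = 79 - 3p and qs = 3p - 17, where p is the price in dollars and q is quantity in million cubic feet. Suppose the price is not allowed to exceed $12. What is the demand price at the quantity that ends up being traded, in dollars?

Without the control the market clears where 79 - 3p = 3p - 17, i.e. p* = 16 and q* = 31.
Since 12 < 16, the ceiling is binding.
At p = 12: qd = 79 - 3·12 = 43 and qs = 3·12 - 17 = 19.
Only 19 units reach the market. On the demand curve, the marginal buyer's willingness to pay at q = 19 is (79 - 19)/3 = 20.

20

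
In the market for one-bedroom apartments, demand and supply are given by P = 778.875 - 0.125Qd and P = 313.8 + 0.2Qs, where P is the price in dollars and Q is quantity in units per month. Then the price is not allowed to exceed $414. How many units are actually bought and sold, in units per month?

Rearranging demand gives Qd = 6231 - 8P; rearranging supply gives Qs = 5P - 1569. Without the control the market clears where 6231 - 8P = 5P - 1569, i.e. P* = 600 and Q* = 1431.
The ceiling of 414 is below the equilibrium price 600, so it binds.
At P = 414: Qd = 6231 - 8·414 = 2919 and Qs = 5·414 - 1569 = 501.
The quantity actually transacted is the short side, supply: 501.

501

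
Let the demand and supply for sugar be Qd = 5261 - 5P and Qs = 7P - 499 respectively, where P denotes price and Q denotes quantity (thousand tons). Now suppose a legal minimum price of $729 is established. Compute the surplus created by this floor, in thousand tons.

2988

In a free market, 5261 - 5P = 7P - 499 gives the equilibrium P* = 480, Q* = 2861.
The floor of 729 is above the equilibrium price 480, so it binds.
At P = 729: Qd = 5261 - 5·729 = 1616 and Qs = 7·729 - 499 = 4604.
Surplus = Qs - Qd = 4604 - 1616 = 2988.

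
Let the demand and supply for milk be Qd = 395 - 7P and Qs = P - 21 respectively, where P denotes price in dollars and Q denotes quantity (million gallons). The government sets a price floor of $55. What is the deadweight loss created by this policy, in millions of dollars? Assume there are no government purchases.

Without the control the market clears where 395 - 7P = P - 21, i.e. P* = 52 and Q* = 31.
Since 55 > 52, the floor is binding.
At P = 55: Qd = 395 - 7·55 = 10 and Qs = 55 - 21 = 34.
Quantity traded falls to 10. At Q = 10 the demand price is (395 - 10)/7 = 55 and the supply price is 21 + 10 = 31.
Deadweight loss = ½ · (55 - 31) · (31 - 10) = ½ · 24 · 21 = 252.

252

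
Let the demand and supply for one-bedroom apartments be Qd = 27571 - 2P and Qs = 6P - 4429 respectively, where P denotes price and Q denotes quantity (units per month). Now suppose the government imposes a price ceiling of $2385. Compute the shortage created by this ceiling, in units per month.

12920

Setting quantity demanded equal to quantity supplied, 27571 - 2P = 6P - 4429, gives P* = 4000 and Q* = 19571.
The ceiling of 2385 is below the equilibrium price 4000, so it binds.
At P = 2385: Qd = 27571 - 2·2385 = 22801 and Qs = 6·2385 - 4429 = 9881.
Shortage = Qd - Qs = 22801 - 9881 = 12920.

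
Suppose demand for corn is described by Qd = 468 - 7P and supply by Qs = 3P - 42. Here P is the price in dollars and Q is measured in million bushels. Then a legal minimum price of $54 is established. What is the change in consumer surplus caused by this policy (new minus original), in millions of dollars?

Equilibrium: 468 - 7P = 3P - 42, so 510 = 10P and P* = 51, Q* = 111.
Because the floor (54) lies above the market-clearing price, it is binding.
At P = 54: Qd = 468 - 7·54 = 90 and Qs = 3·54 - 42 = 120.
Consumer surplus without the control is ½ · (468/7 - 51) · 111 = 12321/14.
With the floor, consumers buy 90 units at 54, so CS = ½ · (468/7 - 54) · 90 = 4050/7.
Change in consumer surplus = 4050/7 - 12321/14 = -301.5.

-301.5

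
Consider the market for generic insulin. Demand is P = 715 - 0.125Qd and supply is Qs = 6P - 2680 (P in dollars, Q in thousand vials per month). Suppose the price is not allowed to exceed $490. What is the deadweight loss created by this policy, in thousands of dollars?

Rearranging demand gives Qd = 5720 - 8P. Setting quantity demanded equal to quantity supplied, 5720 - 8P = 6P - 2680, gives P* = 600 and Q* = 920.
The ceiling of 490 is below the equilibrium price 600, so it binds.
At P = 490: Qd = 5720 - 8·490 = 1800 and Qs = 6·490 - 2680 = 260.
Quantity traded falls to 260. At Q = 260 the demand price is (5720 - 260)/8 = 682.5 and the supply price is (2680 + 260)/6 = 490.
Deadweight loss = ½ · (682.5 - 490) · (920 - 260) = ½ · 192.5 · 660 = 63525.

63525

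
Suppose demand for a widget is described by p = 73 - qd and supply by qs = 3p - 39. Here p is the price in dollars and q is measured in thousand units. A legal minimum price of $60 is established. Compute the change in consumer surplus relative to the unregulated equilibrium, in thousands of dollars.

-928

Rearranging demand gives qd = 73 - p. Setting quantity demanded equal to quantity supplied, 73 - p = 3p - 39, gives p* = 28 and q* = 45.
Since 60 > 28, the floor is binding.
At p = 60: qd = 73 - 60 = 13 and qs = 3·60 - 39 = 141.
Consumer surplus without the control is ½ · (73 - 28) · 45 = 1012.5.
With the floor, consumers buy 13 units at 60, so CS = ½ · (73 - 60) · 13 = 84.5.
Change in consumer surplus = 84.5 - 1012.5 = -928.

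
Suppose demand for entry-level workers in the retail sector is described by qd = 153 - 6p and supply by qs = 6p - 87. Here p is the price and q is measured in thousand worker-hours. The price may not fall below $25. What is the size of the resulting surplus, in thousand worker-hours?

Without the control the market clears where 153 - 6p = 6p - 87, i.e. p* = 20 and q* = 33.
Because the floor (25) lies above the market-clearing price, it is binding.
At p = 25: qd = 153 - 6·25 = 3 and qs = 6·25 - 87 = 63.
Surplus = qs - qd = 63 - 3 = 60.

60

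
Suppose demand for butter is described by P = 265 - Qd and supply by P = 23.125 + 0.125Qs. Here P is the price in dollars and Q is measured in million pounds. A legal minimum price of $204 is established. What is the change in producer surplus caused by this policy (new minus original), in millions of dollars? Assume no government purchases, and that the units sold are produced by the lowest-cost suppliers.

Rearranging demand gives Qd = 265 - P; rearranging supply gives Qs = 8P - 185. In a free market, 265 - P = 8P - 185 gives the equilibrium P* = 50, Q* = 215.
Since 204 > 50, the floor is binding.
At P = 204: Qd = 265 - 204 = 61 and Qs = 8·204 - 185 = 1447.
Producer surplus without the control is ½ · (50 - 23.125) · 215 = 2889.0625.
With the floor, 61 units are sold at 204. The supply price at Q = 61 is 30.75, so PS = ½ · [(204 - 23.125) + (204 - 30.75)] · 61 = 10800.8125.
Change in producer surplus = 10800.8125 - 2889.0625 = 7911.75.

7911.75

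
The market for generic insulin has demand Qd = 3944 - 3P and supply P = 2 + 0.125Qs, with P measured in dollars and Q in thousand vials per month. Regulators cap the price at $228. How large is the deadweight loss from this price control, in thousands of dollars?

255552

Rearranging supply gives Qs = 8P - 16. Setting quantity demanded equal to quantity supplied, 3944 - 3P = 8P - 16, gives P* = 360 and Q* = 2864.
Because the ceiling (228) lies below the market-clearing price, it is binding.
At P = 228: Qd = 3944 - 3·228 = 3260 and Qs = 8·228 - 16 = 1808.
Quantity traded falls to 1808. At Q = 1808 the demand price is (3944 - 1808)/3 = 712 and the supply price is (16 + 1808)/8 = 228.
Deadweight loss = ½ · (712 - 228) · (2864 - 1808) = ½ · 484 · 1056 = 255552.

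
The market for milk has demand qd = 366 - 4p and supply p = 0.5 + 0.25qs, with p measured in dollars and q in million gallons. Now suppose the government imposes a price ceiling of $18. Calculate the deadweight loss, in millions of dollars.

Rearranging supply gives qs = 4p - 2. Setting quantity demanded equal to quantity supplied, 366 - 4p = 4p - 2, gives p* = 46 and q* = 182.
The ceiling of 18 is below the equilibrium price 46, so it binds.
At p = 18: qd = 366 - 4·18 = 294 and qs = 4·18 - 2 = 70.
Quantity traded falls to 70. At q = 70 the demand price is (366 - 70)/4 = 74 and the supply price is (2 + 70)/4 = 18.
Deadweight loss = ½ · (74 - 18) · (182 - 70) = ½ · 56 · 112 = 3136.

3136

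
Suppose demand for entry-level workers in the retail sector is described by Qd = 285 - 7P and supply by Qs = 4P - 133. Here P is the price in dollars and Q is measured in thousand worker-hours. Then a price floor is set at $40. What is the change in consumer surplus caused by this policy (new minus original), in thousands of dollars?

-24

Equilibrium: 285 - 7P = 4P - 133, so 418 = 11P and P* = 38, Q* = 19.
The floor of 40 is above the equilibrium price 38, so it binds.
At P = 40: Qd = 285 - 7·40 = 5 and Qs = 4·40 - 133 = 27.
Consumer surplus without the control is ½ · (285/7 - 38) · 19 = 361/14.
With the floor, consumers buy 5 units at 40, so CS = ½ · (285/7 - 40) · 5 = 25/14.
Change in consumer surplus = 25/14 - 361/14 = -24.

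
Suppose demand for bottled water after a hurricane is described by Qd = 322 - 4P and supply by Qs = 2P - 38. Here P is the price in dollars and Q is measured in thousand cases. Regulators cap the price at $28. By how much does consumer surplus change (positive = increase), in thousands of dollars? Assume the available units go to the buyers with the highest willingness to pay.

64

In a free market, 322 - 4P = 2P - 38 gives the equilibrium P* = 60, Q* = 82.
The ceiling of 28 is below the equilibrium price 60, so it binds.
At P = 28: Qd = 322 - 4·28 = 210 and Qs = 2·28 - 38 = 18.
Consumer surplus without the control is ½ · (80.5 - 60) · 82 = 840.5.
With the ceiling, 18 units are sold at 28 (assume they go to the highest-value buyers). The demand price at Q = 18 is 76, so CS = ½ · [(80.5 - 28) + (76 - 28)] · 18 = 904.5.
Change in consumer surplus = 904.5 - 840.5 = 64.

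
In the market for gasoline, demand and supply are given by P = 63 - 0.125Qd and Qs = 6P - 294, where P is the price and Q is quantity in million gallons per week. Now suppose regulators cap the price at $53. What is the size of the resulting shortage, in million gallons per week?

Rearranging demand gives Qd = 504 - 8P. Setting quantity demanded equal to quantity supplied, 504 - 8P = 6P - 294, gives P* = 57 and Q* = 48.
Because the ceiling (53) lies below the market-clearing price, it is binding.
At P = 53: Qd = 504 - 8·53 = 80 and Qs = 6·53 - 294 = 24.
Shortage = Qd - Qs = 80 - 24 = 56.

56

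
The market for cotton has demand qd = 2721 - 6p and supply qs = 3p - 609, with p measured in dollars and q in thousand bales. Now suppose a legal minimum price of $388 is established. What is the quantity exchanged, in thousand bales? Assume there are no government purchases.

393

In a free market, 2721 - 6p = 3p - 609 gives the equilibrium p* = 370, q* = 501.
The floor of 388 is above the equilibrium price 370, so it binds.
At p = 388: qd = 2721 - 6·388 = 393 and qs = 3·388 - 609 = 555.
The quantity actually transacted is the short side, demand: 393.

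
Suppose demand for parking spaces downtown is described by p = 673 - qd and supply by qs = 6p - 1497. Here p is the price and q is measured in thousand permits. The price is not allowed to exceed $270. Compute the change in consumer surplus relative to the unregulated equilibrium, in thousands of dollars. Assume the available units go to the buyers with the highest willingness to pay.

-23880

Rearranging demand gives qd = 673 - p. Without the control the market clears where 673 - p = 6p - 1497, i.e. p* = 310 and q* = 363.
The ceiling of 270 is below the equilibrium price 310, so it binds.
At p = 270: qd = 673 - 270 = 403 and qs = 6·270 - 1497 = 123.
Consumer surplus without the control is ½ · (673 - 310) · 363 = 65884.5.
With the ceiling, 123 units are sold at 270 (assume they go to the highest-value buyers). The demand price at q = 123 is 550, so CS = ½ · [(673 - 270) + (550 - 270)] · 123 = 42004.5.
Change in consumer surplus = 42004.5 - 65884.5 = -23880.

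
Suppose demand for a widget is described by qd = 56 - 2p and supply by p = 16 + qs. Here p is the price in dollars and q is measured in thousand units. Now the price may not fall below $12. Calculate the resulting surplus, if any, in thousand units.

0

Rearranging supply gives qs = p - 16. Setting quantity demanded equal to quantity supplied, 56 - 2p = p - 16, gives p* = 24 and q* = 8.
Since 12 is below p* = 24, the floor does not bind and the free-market outcome prevails.
Since the control does not bind, there is no surplus.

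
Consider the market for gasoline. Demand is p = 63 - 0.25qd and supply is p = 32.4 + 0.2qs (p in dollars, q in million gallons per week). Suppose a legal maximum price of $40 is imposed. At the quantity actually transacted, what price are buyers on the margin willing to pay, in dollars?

Rearranging demand gives qd = 252 - 4p; rearranging supply gives qs = 5p - 162. Without the control the market clears where 252 - 4p = 5p - 162, i.e. p* = 46 and q* = 68.
Since 40 < 46, the ceiling is binding.
At p = 40: qd = 252 - 4·40 = 92 and qs = 5·40 - 162 = 38.
Only 38 units reach the market. On the demand curve, the marginal buyer's willingness to pay at q = 38 is (252 - 38)/4 = 53.5.

53.5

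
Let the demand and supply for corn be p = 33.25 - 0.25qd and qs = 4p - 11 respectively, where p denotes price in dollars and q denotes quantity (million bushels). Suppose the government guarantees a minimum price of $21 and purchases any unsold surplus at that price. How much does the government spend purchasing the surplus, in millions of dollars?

Rearranging demand gives qd = 133 - 4p. Equilibrium: 133 - 4p = 4p - 11, so 144 = 8p and p* = 18, q* = 61.
The floor of 21 is above the equilibrium price 18, so it binds.
At p = 21: qd = 133 - 4·21 = 49 and qs = 4·21 - 11 = 73.
Surplus = qs - qd = 24.
Government expenditure = surplus × support price = 24 × 21 = 504.

504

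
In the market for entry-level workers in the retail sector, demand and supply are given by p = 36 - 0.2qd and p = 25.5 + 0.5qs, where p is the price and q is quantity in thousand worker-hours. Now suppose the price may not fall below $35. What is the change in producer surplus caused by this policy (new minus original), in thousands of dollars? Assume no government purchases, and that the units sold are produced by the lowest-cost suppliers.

-15

Rearranging demand gives qd = 180 - 5p; rearranging supply gives qs = 2p - 51. Without the control the market clears where 180 - 5p = 2p - 51, i.e. p* = 33 and q* = 15.
Since 35 > 33, the floor is binding.
At p = 35: qd = 180 - 5·35 = 5 and qs = 2·35 - 51 = 19.
Producer surplus without the control is ½ · (33 - 25.5) · 15 = 56.25.
With the floor, 5 units are sold at 35. The supply price at q = 5 is 28, so PS = ½ · [(35 - 25.5) + (35 - 28)] · 5 = 41.25.
Change in producer surplus = 41.25 - 56.25 = -15.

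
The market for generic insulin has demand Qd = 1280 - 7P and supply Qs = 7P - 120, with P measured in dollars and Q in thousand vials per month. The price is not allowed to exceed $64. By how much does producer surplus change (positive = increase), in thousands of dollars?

Without the control the market clears where 1280 - 7P = 7P - 120, i.e. P* = 100 and Q* = 580.
Because the ceiling (64) lies below the market-clearing price, it is binding.
At P = 64: Qd = 1280 - 7·64 = 832 and Qs = 7·64 - 120 = 328.
Producer surplus without the control is ½ · (100 - 120/7) · 580 = 168200/7.
With the ceiling, producers sell 328 units at 64, so PS = ½ · (64 - 120/7) · 328 = 53792/7.
Change in producer surplus = 53792/7 - 168200/7 = -16344.

-16344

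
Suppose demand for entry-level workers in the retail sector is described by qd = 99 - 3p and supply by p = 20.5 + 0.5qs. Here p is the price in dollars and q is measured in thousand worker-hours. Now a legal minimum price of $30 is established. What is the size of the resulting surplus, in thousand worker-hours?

10

Rearranging supply gives qs = 2p - 41. Equilibrium: 99 - 3p = 2p - 41, so 140 = 5p and p* = 28, q* = 15.
Since 30 > 28, the floor is binding.
At p = 30: qd = 99 - 3·30 = 9 and qs = 2·30 - 41 = 19.
Surplus = qs - qd = 19 - 9 = 10.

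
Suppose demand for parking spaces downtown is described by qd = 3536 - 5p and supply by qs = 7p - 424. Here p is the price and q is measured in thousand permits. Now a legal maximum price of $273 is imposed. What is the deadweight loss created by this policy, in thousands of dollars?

Equilibrium: 3536 - 5p = 7p - 424, so 3960 = 12p and p* = 330, q* = 1886.
Since 273 < 330, the ceiling is binding.
At p = 273: qd = 3536 - 5·273 = 2171 and qs = 7·273 - 424 = 1487.
Quantity traded falls to 1487. At q = 1487 the demand price is (3536 - 1487)/5 = 409.8 and the supply price is (424 + 1487)/7 = 273.
Deadweight loss = ½ · (409.8 - 273) · (1886 - 1487) = ½ · 136.8 · 399 = 27291.6.

27291.6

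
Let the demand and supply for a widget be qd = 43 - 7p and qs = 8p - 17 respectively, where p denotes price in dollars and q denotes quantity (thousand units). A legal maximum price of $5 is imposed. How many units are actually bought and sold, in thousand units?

Setting quantity demanded equal to quantity supplied, 43 - 7p = 8p - 17, gives p* = 4 and q* = 15.
Since 5 is above p* = 4, the ceiling does not bind and the free-market outcome prevails.

15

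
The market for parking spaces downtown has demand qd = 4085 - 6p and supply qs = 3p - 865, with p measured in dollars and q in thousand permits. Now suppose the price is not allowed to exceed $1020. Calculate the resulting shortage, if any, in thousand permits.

Without the control the market clears where 4085 - 6p = 3p - 865, i.e. p* = 550 and q* = 785.
Since 1020 is above p* = 550, the ceiling does not bind and the free-market outcome prevails.
Since the control does not bind, there is no shortage.

0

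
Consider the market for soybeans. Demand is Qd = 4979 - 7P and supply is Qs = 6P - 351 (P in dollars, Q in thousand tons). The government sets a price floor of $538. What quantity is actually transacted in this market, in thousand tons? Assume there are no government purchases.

Setting quantity demanded equal to quantity supplied, 4979 - 7P = 6P - 351, gives P* = 410 and Q* = 2109.
Since 538 > 410, the floor is binding.
At P = 538: Qd = 4979 - 7·538 = 1213 and Qs = 6·538 - 351 = 2877.
The quantity actually transacted is the short side, demand: 1213.

1213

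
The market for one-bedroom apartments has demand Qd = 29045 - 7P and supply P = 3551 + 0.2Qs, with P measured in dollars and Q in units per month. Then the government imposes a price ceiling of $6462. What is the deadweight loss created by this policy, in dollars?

0

Rearranging supply gives Qs = 5P - 17755. Setting quantity demanded equal to quantity supplied, 29045 - 7P = 5P - 17755, gives P* = 3900 and Q* = 1745.
The ceiling of 6462 is above the equilibrium price 3900, so it is not binding; the market clears at P* = 3900, Q* = 1745.
Since the control does not bind, no trades are prevented and deadweight loss is zero.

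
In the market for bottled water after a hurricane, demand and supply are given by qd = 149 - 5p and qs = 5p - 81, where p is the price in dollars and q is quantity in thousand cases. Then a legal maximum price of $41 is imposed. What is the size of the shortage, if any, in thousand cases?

Setting quantity demanded equal to quantity supplied, 149 - 5p = 5p - 81, gives p* = 23 and q* = 34.
Since 41 is above p* = 23, the ceiling does not bind and the free-market outcome prevails.
Since the control does not bind, there is no shortage.

0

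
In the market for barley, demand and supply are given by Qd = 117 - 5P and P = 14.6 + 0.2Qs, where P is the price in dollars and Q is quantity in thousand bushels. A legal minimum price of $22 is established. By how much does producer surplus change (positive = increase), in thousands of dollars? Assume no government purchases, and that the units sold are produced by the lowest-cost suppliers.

-1.5

Rearranging supply gives Qs = 5P - 73. Without the control the market clears where 117 - 5P = 5P - 73, i.e. P* = 19 and Q* = 22.
Since 22 > 19, the floor is binding.
At P = 22: Qd = 117 - 5·22 = 7 and Qs = 5·22 - 73 = 37.
Producer surplus without the control is ½ · (19 - 14.6) · 22 = 48.4.
With the floor, 7 units are sold at 22. The supply price at Q = 7 is 16, so PS = ½ · [(22 - 14.6) + (22 - 16)] · 7 = 46.9.
Change in producer surplus = 46.9 - 48.4 = -1.5.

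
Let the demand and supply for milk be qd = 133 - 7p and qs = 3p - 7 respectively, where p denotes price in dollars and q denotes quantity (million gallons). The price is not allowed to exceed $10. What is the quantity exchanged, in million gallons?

23

In a free market, 133 - 7p = 3p - 7 gives the equilibrium p* = 14, q* = 35.
The ceiling of 10 is below the equilibrium price 14, so it binds.
At p = 10: qd = 133 - 7·10 = 63 and qs = 3·10 - 7 = 23.
The quantity actually transacted is the short side, supply: 23.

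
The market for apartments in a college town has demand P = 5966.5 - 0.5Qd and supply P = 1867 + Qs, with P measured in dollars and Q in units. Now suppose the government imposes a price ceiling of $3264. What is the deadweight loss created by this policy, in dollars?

Rearranging demand gives Qd = 11933 - 2P; rearranging supply gives Qs = P - 1867. In a free market, 11933 - 2P = P - 1867 gives the equilibrium P* = 4600, Q* = 2733.
The ceiling of 3264 is below the equilibrium price 4600, so it binds.
At P = 3264: Qd = 11933 - 2·3264 = 5405 and Qs = 3264 - 1867 = 1397.
Quantity traded falls to 1397. At Q = 1397 the demand price is (11933 - 1397)/2 = 5268 and the supply price is 1867 + 1397 = 3264.
Deadweight loss = ½ · (5268 - 3264) · (2733 - 1397) = ½ · 2004 · 1336 = 1338672.

1338672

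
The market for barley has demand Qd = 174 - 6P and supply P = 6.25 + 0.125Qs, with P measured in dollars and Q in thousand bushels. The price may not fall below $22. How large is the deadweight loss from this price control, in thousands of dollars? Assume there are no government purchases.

189

Rearranging supply gives Qs = 8P - 50. Setting quantity demanded equal to quantity supplied, 174 - 6P = 8P - 50, gives P* = 16 and Q* = 78.
Since 22 > 16, the floor is binding.
At P = 22: Qd = 174 - 6·22 = 42 and Qs = 8·22 - 50 = 126.
Quantity traded falls to 42. At Q = 42 the demand price is (174 - 42)/6 = 22 and the supply price is (50 + 42)/8 = 11.5.
Deadweight loss = ½ · (22 - 11.5) · (78 - 42) = ½ · 10.5 · 36 = 189.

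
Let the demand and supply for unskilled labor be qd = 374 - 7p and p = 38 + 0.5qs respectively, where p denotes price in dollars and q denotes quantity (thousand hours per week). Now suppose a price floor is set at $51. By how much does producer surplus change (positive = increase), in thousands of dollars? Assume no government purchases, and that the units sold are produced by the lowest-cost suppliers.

4.75

Rearranging supply gives qs = 2p - 76. Without the control the market clears where 374 - 7p = 2p - 76, i.e. p* = 50 and q* = 24.
The floor of 51 is above the equilibrium price 50, so it binds.
At p = 51: qd = 374 - 7·51 = 17 and qs = 2·51 - 76 = 26.
Producer surplus without the control is ½ · (50 - 38) · 24 = 144.
With the floor, 17 units are sold at 51. The supply price at q = 17 is 46.5, so PS = ½ · [(51 - 38) + (51 - 46.5)] · 17 = 148.75.
Change in producer surplus = 148.75 - 144 = 4.75.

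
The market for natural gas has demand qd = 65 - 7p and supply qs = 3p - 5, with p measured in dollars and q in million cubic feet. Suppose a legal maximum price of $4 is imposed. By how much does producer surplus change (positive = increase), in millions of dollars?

-34.5

Setting quantity demanded equal to quantity supplied, 65 - 7p = 3p - 5, gives p* = 7 and q* = 16.
The ceiling of 4 is below the equilibrium price 7, so it binds.
At p = 4: qd = 65 - 7·4 = 37 and qs = 3·4 - 5 = 7.
Producer surplus without the control is ½ · (7 - 5/3) · 16 = 128/3.
With the ceiling, producers sell 7 units at 4, so PS = ½ · (4 - 5/3) · 7 = 49/6.
Change in producer surplus = 49/6 - 128/3 = -34.5.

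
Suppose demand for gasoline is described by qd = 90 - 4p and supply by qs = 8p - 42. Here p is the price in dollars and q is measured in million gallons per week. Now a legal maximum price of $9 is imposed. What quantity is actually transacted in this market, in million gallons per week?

30

Without the control the market clears where 90 - 4p = 8p - 42, i.e. p* = 11 and q* = 46.
Because the ceiling (9) lies below the market-clearing price, it is binding.
At p = 9: qd = 90 - 4·9 = 54 and qs = 8·9 - 42 = 30.
The quantity actually transacted is the short side, supply: 30.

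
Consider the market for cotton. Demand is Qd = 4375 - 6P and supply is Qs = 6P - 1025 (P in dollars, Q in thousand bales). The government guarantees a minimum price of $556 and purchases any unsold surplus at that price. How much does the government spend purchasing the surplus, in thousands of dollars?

In a free market, 4375 - 6P = 6P - 1025 gives the equilibrium P* = 450, Q* = 1675.
The floor of 556 is above the equilibrium price 450, so it binds.
At P = 556: Qd = 4375 - 6·556 = 1039 and Qs = 6·556 - 1025 = 2311.
Surplus = Qs - Qd = 1272.
Government expenditure = surplus × support price = 1272 × 556 = 707232.

707232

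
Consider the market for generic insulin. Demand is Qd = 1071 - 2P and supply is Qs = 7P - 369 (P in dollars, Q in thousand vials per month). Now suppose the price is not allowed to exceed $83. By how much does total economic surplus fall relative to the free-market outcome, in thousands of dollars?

Equilibrium: 1071 - 2P = 7P - 369, so 1440 = 9P and P* = 160, Q* = 751.
The ceiling of 83 is below the equilibrium price 160, so it binds.
At P = 83: Qd = 1071 - 2·83 = 905 and Qs = 7·83 - 369 = 212.
Quantity traded falls to 212. At Q = 212 the demand price is (1071 - 212)/2 = 429.5 and the supply price is (369 + 212)/7 = 83.
Deadweight loss = ½ · (429.5 - 83) · (751 - 212) = ½ · 346.5 · 539 = 93381.75.

93381.75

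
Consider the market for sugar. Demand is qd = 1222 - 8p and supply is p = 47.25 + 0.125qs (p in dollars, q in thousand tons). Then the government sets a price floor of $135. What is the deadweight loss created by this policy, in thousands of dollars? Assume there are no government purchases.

Rearranging supply gives qs = 8p - 378. Setting quantity demanded equal to quantity supplied, 1222 - 8p = 8p - 378, gives p* = 100 and q* = 422.
Because the floor (135) lies above the market-clearing price, it is binding.
At p = 135: qd = 1222 - 8·135 = 142 and qs = 8·135 - 378 = 702.
Quantity traded falls to 142. At q = 142 the demand price is (1222 - 142)/8 = 135 and the supply price is (378 + 142)/8 = 65.
Deadweight loss = ½ · (135 - 65) · (422 - 142) = ½ · 70 · 280 = 9800.

9800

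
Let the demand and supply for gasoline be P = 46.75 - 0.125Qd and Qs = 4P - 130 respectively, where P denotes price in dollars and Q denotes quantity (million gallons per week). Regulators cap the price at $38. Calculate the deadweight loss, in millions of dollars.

48

Rearranging demand gives Qd = 374 - 8P. In a free market, 374 - 8P = 4P - 130 gives the equilibrium P* = 42, Q* = 38.
Because the ceiling (38) lies below the market-clearing price, it is binding.
At P = 38: Qd = 374 - 8·38 = 70 and Qs = 4·38 - 130 = 22.
Quantity traded falls to 22. At Q = 22 the demand price is (374 - 22)/8 = 44 and the supply price is (130 + 22)/4 = 38.
Deadweight loss = ½ · (44 - 38) · (38 - 22) = ½ · 6 · 16 = 48.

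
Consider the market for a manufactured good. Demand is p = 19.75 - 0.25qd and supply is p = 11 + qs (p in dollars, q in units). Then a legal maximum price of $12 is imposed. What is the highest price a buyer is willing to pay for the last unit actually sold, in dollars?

Rearranging demand gives qd = 79 - 4p; rearranging supply gives qs = p - 11. Setting quantity demanded equal to quantity supplied, 79 - 4p = p - 11, gives p* = 18 and q* = 7.
The ceiling of 12 is below the equilibrium price 18, so it binds.
At p = 12: qd = 79 - 4·12 = 31 and qs = 12 - 11 = 1.
Only 1 units reach the market. On the demand curve, the marginal buyer's willingness to pay at q = 1 is (79 - 1)/4 = 19.5.

19.5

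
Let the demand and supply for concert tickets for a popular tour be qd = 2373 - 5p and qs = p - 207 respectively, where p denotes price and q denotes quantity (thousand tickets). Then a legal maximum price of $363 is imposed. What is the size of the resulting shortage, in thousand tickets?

402

Setting quantity demanded equal to quantity supplied, 2373 - 5p = p - 207, gives p* = 430 and q* = 223.
Because the ceiling (363) lies below the market-clearing price, it is binding.
At p = 363: qd = 2373 - 5·363 = 558 and qs = 363 - 207 = 156.
Shortage = qd - qs = 558 - 156 = 402.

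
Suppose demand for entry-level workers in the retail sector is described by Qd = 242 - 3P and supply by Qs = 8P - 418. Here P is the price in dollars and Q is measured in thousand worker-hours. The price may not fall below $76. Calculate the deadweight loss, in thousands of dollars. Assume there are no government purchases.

In a free market, 242 - 3P = 8P - 418 gives the equilibrium P* = 60, Q* = 62.
The floor of 76 is above the equilibrium price 60, so it binds.
At P = 76: Qd = 242 - 3·76 = 14 and Qs = 8·76 - 418 = 190.
Quantity traded falls to 14. At Q = 14 the demand price is (242 - 14)/3 = 76 and the supply price is (418 + 14)/8 = 54.
Deadweight loss = ½ · (76 - 54) · (62 - 14) = ½ · 22 · 48 = 528.

528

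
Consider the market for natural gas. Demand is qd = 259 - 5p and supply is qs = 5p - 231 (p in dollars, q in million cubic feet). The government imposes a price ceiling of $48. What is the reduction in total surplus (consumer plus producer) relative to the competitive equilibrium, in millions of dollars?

5

Equilibrium: 259 - 5p = 5p - 231, so 490 = 10p and p* = 49, q* = 14.
Because the ceiling (48) lies below the market-clearing price, it is binding.
At p = 48: qd = 259 - 5·48 = 19 and qs = 5·48 - 231 = 9.
Quantity traded falls to 9. At q = 9 the demand price is (259 - 9)/5 = 50 and the supply price is (231 + 9)/5 = 48.
Deadweight loss = ½ · (50 - 48) · (14 - 9) = ½ · 2 · 5 = 5.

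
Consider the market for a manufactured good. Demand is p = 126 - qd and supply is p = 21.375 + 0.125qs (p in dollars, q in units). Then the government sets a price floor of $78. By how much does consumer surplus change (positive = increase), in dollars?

Rearranging demand gives qd = 126 - p; rearranging supply gives qs = 8p - 171. Equilibrium: 126 - p = 8p - 171, so 297 = 9p and p* = 33, q* = 93.
The floor of 78 is above the equilibrium price 33, so it binds.
At p = 78: qd = 126 - 78 = 48 and qs = 8·78 - 171 = 453.
Consumer surplus without the control is ½ · (126 - 33) · 93 = 4324.5.
With the floor, consumers buy 48 units at 78, so CS = ½ · (126 - 78) · 48 = 1152.
Change in consumer surplus = 1152 - 4324.5 = -3172.5.

-3172.5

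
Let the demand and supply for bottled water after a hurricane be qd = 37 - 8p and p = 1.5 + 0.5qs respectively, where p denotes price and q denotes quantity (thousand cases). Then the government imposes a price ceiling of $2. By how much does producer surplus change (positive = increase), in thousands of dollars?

Rearranging supply gives qs = 2p - 3. Without the control the market clears where 37 - 8p = 2p - 3, i.e. p* = 4 and q* = 5.
The ceiling of 2 is below the equilibrium price 4, so it binds.
At p = 2: qd = 37 - 8·2 = 21 and qs = 2·2 - 3 = 1.
Producer surplus without the control is ½ · (4 - 1.5) · 5 = 6.25.
With the ceiling, producers sell 1 units at 2, so PS = ½ · (2 - 1.5) · 1 = 0.25.
Change in producer surplus = 0.25 - 6.25 = -6.

-6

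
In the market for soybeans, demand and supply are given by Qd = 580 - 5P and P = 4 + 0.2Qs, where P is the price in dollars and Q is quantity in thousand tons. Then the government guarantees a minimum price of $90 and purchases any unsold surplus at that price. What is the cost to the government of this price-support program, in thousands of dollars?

Rearranging supply gives Qs = 5P - 20. Setting quantity demanded equal to quantity supplied, 580 - 5P = 5P - 20, gives P* = 60 and Q* = 280.
The floor of 90 is above the equilibrium price 60, so it binds.
At P = 90: Qd = 580 - 5·90 = 130 and Qs = 5·90 - 20 = 430.
Surplus = Qs - Qd = 300.
Government expenditure = surplus × support price = 300 × 90 = 27000.

27000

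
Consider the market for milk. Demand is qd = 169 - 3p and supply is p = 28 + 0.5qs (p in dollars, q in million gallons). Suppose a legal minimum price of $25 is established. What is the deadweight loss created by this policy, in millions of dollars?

0

Rearranging supply gives qs = 2p - 56. Without the control the market clears where 169 - 3p = 2p - 56, i.e. p* = 45 and q* = 34.
The floor of 25 is below the equilibrium price 45, so it is not binding; the market clears at p* = 45, q* = 34.
Since the control does not bind, no trades are prevented and deadweight loss is zero.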